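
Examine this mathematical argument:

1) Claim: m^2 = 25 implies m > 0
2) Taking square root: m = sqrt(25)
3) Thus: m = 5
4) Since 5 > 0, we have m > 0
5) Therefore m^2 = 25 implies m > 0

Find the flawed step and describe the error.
Step 2: Taking square root: m = sqrt(25)

Step 2 takes the square root and assumes the positive root only. The equation m^2 = 25 actually has two solutions: m = 5 and m = -5. The proof silently assumes m > 0 without justification, then uses this assumption to conclude m > 0, which is circular. The counterexample m = -5 shows the claim is false.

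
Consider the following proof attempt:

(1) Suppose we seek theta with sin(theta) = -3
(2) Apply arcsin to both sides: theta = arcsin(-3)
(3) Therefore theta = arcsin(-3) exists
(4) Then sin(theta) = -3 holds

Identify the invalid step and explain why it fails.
Step 2: Apply arcsin to both sides: theta = arcsin(-3)

Step 2 applies arcsin to -3. However, arcsin(x) is only defined for x in [-1, 1] because sin(theta) can only produce values in that range. Since |-3| > 1, arcsin(-3) is undefined. There is no angle whose sine equals -3.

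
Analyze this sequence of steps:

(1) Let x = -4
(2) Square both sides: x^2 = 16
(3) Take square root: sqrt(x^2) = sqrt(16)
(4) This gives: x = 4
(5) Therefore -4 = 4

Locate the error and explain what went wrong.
Step 4: This gives: x = 4

Step 4 incorrectly states that sqrt(x^2) = x. The correct identity is sqrt(x^2) = |x|. Since x = -4 < 0, we have sqrt(x^2) = |-4| = 4, not x = -4.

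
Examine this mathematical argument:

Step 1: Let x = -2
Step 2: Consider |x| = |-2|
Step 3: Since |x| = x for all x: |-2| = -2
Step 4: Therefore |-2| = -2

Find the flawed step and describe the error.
Step 3: Since |x| = x for all x: |-2| = -2

Step 3 incorrectly states that |x| = x for all x. The correct definition is |x| = x when x >= 0, and |x| = -x when x < 0. Since -2 < 0, we have |-2| = -(-2) = 2, not -2.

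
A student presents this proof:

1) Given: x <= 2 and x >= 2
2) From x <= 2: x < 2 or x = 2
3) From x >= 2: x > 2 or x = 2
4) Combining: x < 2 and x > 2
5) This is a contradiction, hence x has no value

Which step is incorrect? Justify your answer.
Step 4: Combining: x < 2 and x > 2

Step 4 incorrectly combines the conditions. From x <= 2 and x >= 2, the intersection is x = 2. The error treats the 'or' cases as 'and' requirements. The correct conclusion is that x = 2 is the unique solution, not that no solution exists.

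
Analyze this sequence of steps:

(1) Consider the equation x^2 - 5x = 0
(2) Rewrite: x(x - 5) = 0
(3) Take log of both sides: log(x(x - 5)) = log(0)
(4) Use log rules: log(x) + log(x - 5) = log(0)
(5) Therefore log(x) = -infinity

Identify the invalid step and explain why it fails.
Step 3: Take log of both sides: log(x(x - 5)) = log(0)

Step 3 takes the logarithm of both sides, resulting in log(0) on the right side. The logarithm is only defined for positive numbers; log(0) is undefined (approaches negative infinity). This operation is invalid.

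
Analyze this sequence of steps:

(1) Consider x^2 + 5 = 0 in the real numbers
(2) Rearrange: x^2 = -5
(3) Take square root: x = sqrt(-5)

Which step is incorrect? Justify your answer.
Step 3: Take square root: x = sqrt(-5)

Step 3 takes the square root of -5, which is negative. In the real number system, the square root of a negative number is undefined. The equation x^2 + 5 = 0 has no real solutions. Square roots of negative numbers only exist in the complex numbers.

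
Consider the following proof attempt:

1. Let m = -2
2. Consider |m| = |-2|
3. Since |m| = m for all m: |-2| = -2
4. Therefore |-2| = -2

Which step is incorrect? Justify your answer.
Step 3: Since |m| = m for all m: |-2| = -2

Step 3 incorrectly states that |m| = m for all m. The correct definition is |m| = m when m >= 0, and |m| = -m when m < 0. Since -2 < 0, we have |-2| = -(-2) = 2, not -2.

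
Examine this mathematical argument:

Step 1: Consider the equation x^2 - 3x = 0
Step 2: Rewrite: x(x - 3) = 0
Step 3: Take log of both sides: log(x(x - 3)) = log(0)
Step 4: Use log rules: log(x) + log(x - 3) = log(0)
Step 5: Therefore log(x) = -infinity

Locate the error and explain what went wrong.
Step 3: Take log of both sides: log(x(x - 3)) = log(0)

Step 3 takes the logarithm of both sides, resulting in log(0) on the right side. The logarithm is only defined for positive numbers; log(0) is undefined (approaches negative infinity). This operation is invalid.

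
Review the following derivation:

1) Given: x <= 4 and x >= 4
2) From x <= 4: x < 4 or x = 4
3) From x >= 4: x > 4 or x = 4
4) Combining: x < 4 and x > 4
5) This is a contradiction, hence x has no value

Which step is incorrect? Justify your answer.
Step 4: Combining: x < 4 and x > 4

Step 4 incorrectly combines the conditions. From x <= 4 and x >= 4, the intersection is x = 4. The error treats the 'or' cases as 'and' requirements. The correct conclusion is that x = 4 is the unique solution, not that no solution exists.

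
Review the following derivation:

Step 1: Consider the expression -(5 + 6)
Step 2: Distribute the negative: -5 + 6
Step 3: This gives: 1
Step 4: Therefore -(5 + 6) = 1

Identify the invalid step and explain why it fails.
Step 2: Distribute the negative: -5 + 6

Step 2 incorrectly distributes the negative sign. The correct distribution is -(5 + 6) = -5 - 6 = -11. The negative must be applied to both terms, not just the first. The error treats -(5 + 6) as -5 + 6, which equals 1 instead of -11.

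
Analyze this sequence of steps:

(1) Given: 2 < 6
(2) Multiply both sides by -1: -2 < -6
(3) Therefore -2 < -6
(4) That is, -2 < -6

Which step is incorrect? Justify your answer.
Step 2: Multiply both sides by -1: -2 < -6

Step 2 multiplies both sides by -1 but fails to reverse the inequality sign. When multiplying (or dividing) an inequality by a negative number, the direction must be reversed. Since 2 < 6, we should get -2 > -6, i.e., -2 > -6.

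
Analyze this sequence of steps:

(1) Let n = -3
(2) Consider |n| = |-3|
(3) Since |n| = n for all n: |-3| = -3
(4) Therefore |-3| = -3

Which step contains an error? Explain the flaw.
Step 3: Since |n| = n for all n: |-3| = -3

Step 3 incorrectly states that |n| = n for all n. The correct definition is |n| = n when n >= 0, and |n| = -n when n < 0. Since -3 < 0, we have |-3| = -(-3) = 3, not -3.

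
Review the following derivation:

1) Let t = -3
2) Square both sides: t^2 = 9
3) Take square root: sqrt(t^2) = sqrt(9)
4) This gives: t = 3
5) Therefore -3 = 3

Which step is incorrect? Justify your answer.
Step 4: This gives: t = 3

Step 4 incorrectly states that sqrt(t^2) = t. The correct identity is sqrt(t^2) = |t|. Since t = -3 < 0, we have sqrt(t^2) = |-3| = 3, not t = -3.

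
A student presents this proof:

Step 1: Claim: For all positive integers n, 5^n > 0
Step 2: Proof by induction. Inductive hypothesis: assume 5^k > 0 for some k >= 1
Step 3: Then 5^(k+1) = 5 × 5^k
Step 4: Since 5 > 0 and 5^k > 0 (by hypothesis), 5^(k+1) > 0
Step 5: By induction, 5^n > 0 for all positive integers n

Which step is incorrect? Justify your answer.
Step 5: By induction, 5^n > 0 for all positive integers n

Step 5 concludes the proof by induction, but no base case was ever established. A valid induction proof requires: (1) a base case proving 5^1 > 0, and (2) an inductive step showing IF 5^k > 0 THEN 5^(k+1) > 0. Steps 2-4 correctly establish the inductive step, but without the base case the conclusion in step 5 does not follow.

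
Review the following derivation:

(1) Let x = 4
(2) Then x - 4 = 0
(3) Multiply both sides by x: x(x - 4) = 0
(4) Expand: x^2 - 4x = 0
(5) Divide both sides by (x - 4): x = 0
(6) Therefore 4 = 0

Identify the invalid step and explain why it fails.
Step 5: Divide both sides by (x - 4): x = 0

Step 5 divides both sides by (x - 4). However, since x = 4, we have (x - 4) = 0. Division by zero is undefined, making this step invalid.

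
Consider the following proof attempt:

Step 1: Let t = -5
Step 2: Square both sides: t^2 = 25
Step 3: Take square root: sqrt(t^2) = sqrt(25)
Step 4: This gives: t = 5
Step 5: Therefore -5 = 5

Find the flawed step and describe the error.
Step 4: This gives: t = 5

Step 4 incorrectly states that sqrt(t^2) = t. The correct identity is sqrt(t^2) = |t|. Since t = -5 < 0, we have sqrt(t^2) = |-5| = 5, not t = -5.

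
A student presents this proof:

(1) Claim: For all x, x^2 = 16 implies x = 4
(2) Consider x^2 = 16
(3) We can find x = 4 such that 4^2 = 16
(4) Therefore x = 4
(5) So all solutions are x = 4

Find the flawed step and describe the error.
Step 4: Therefore x = 4

Step 4 incorrectly concludes that x = 4 is the only solution. The proof shows that x = 4 is A solution (existence), but does not show it is the ONLY solution (uniqueness). In fact, x = -4 is also a solution since (-4)^2 = 16. Finding one solution doesn't prove there are no others.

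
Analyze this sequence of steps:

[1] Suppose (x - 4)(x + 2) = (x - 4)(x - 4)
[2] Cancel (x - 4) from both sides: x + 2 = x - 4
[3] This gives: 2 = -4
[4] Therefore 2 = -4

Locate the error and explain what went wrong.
Step 2: Cancel (x - 4) from both sides: x + 2 = x - 4

Step 2 cancels (x - 4) from both sides. This is only valid if (x - 4) ≠ 0, i.e., x ≠ 4. When x = 4, both sides equal zero regardless of the other factors. The correct approach requires considering x = 4 as a separate case.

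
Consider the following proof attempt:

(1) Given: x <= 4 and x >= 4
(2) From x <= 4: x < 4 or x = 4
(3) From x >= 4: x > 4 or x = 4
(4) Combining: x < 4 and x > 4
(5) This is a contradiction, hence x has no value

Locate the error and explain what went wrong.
Step 4: Combining: x < 4 and x > 4

Step 4 incorrectly combines the conditions. From x <= 4 and x >= 4, the intersection is x = 4. The error treats the 'or' cases as 'and' requirements. The correct conclusion is that x = 4 is the unique solution, not that no solution exists.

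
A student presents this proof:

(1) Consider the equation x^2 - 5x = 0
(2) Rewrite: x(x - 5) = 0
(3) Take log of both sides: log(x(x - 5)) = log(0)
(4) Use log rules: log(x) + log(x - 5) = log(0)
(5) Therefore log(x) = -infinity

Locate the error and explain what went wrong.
Step 3: Take log of both sides: log(x(x - 5)) = log(0)

Step 3 takes the logarithm of both sides, resulting in log(0) on the right side. The logarithm is only defined for positive numbers; log(0) is undefined (approaches negative infinity). This operation is invalid.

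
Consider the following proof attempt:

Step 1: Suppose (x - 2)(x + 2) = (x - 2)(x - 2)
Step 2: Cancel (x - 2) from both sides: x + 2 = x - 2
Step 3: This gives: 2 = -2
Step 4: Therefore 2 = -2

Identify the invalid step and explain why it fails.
Step 2: Cancel (x - 2) from both sides: x + 2 = x - 2

Step 2 cancels (x - 2) from both sides. This is only valid if (x - 2) ≠ 0, i.e., x ≠ 2. When x = 2, both sides equal zero regardless of the other factors. The correct approach requires considering x = 2 as a separate case.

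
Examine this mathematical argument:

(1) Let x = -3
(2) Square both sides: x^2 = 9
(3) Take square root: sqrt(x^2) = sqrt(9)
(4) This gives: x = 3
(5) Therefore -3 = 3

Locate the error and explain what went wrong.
Step 4: This gives: x = 3

Step 4 incorrectly states that sqrt(x^2) = x. The correct identity is sqrt(x^2) = |x|. Since x = -3 < 0, we have sqrt(x^2) = |-3| = 3, not x = -3.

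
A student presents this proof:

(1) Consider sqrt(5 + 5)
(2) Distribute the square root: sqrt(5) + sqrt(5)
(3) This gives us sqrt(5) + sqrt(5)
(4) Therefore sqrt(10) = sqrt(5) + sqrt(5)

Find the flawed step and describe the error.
Step 2: Distribute the square root: sqrt(5) + sqrt(5)

Step 2 incorrectly 'distributes' the square root over addition. The square root function does not distribute: sqrt(a + b) ≠ sqrt(a) + sqrt(b). In fact, sqrt(5 + 5) = sqrt(10) ≈ 3.1623, while sqrt(5) + sqrt(5) ≈ 4.4721.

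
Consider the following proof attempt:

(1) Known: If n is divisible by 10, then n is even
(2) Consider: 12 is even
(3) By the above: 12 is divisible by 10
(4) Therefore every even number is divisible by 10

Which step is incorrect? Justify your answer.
Step 3: By the above: 12 is divisible by 10

Step 3 commits the fallacy of affirming the consequent. The known fact 'divisible by 10 → even' does NOT imply 'even → divisible by 10'. That would be the converse, which is false. For example, 12 is even but 12 ÷ 10 = 1.20, which is not an integer.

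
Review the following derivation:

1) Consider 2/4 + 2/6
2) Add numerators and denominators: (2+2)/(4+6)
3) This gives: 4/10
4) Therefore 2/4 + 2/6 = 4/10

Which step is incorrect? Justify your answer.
Step 2: Add numerators and denominators: (2+2)/(4+6)

Step 2 incorrectly adds fractions by separately adding numerators and denominators. This is wrong. The correct method requires a common denominator: 2/4 + 2/6 = (2×6 + 2×4)/(4×6) = 20/24 = 5/6. The method used gives 4/10, which is different.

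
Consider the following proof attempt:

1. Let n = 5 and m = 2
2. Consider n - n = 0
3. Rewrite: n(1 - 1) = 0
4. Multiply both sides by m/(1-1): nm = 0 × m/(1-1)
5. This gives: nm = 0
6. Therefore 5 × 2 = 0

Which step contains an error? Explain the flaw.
Step 4: Multiply both sides by m/(1-1): nm = 0 × m/(1-1)

Step 4 multiplies both sides by m/(1-1). However, 1-1 = 0, so this is multiplication by m/0, which is undefined. We cannot multiply by an undefined expression.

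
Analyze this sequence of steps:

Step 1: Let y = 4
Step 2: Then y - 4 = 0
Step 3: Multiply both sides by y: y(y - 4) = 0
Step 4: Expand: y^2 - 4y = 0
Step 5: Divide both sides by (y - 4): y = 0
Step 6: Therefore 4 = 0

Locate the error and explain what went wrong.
Step 5: Divide both sides by (y - 4): y = 0

Step 5 divides both sides by (y - 4). However, since y = 4, we have (y - 4) = 0. Division by zero is undefined, making this step invalid.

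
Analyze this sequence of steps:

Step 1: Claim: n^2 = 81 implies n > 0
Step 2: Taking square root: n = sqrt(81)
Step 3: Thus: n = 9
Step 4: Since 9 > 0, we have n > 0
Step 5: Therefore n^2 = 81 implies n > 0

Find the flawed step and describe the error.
Step 2: Taking square root: n = sqrt(81)

Step 2 takes the square root and assumes the positive root only. The equation n^2 = 81 actually has two solutions: n = 9 and n = -9. The proof silently assumes n > 0 without justification, then uses this assumption to conclude n > 0, which is circular. The counterexample n = -9 shows the claim is false.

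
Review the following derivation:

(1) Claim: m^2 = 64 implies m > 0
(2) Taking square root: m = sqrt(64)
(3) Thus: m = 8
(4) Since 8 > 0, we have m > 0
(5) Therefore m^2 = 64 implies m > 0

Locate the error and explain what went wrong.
Step 2: Taking square root: m = sqrt(64)

Step 2 takes the square root and assumes the positive root only. The equation m^2 = 64 actually has two solutions: m = 8 and m = -8. The proof silently assumes m > 0 without justification, then uses this assumption to conclude m > 0, which is circular. The counterexample m = -8 shows the claim is false.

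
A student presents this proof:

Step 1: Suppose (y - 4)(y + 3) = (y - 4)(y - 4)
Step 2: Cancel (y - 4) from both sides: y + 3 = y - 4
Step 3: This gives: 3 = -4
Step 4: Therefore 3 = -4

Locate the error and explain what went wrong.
Step 2: Cancel (y - 4) from both sides: y + 3 = y - 4

Step 2 cancels (y - 4) from both sides. This is only valid if (y - 4) ≠ 0, i.e., y ≠ 4. When y = 4, both sides equal zero regardless of the other factors. The correct approach requires considering y = 4 as a separate case.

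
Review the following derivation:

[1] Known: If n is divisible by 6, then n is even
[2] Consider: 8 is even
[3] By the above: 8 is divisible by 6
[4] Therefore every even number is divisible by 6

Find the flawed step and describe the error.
Step 3: By the above: 8 is divisible by 6

Step 3 commits the fallacy of affirming the consequent. The known fact 'divisible by 6 → even' does NOT imply 'even → divisible by 6'. That would be the converse, which is false. For example, 8 is even but 8 ÷ 6 = 1.33, which is not an integer.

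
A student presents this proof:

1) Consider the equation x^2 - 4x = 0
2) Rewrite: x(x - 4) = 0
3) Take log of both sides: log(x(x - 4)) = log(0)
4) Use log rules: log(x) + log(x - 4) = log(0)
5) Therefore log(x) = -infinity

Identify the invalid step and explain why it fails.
Step 3: Take log of both sides: log(x(x - 4)) = log(0)

Step 3 takes the logarithm of both sides, resulting in log(0) on the right side. The logarithm is only defined for positive numbers; log(0) is undefined (approaches negative infinity). This operation is invalid.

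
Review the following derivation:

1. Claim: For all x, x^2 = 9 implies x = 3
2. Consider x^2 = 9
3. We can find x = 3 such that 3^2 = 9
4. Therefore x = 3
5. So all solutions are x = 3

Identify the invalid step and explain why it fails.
Step 4: Therefore x = 3

Step 4 incorrectly concludes that x = 3 is the only solution. The proof shows that x = 3 is A solution (existence), but does not show it is the ONLY solution (uniqueness). In fact, x = -3 is also a solution since (-3)^2 = 9. Finding one solution doesn't prove there are no others.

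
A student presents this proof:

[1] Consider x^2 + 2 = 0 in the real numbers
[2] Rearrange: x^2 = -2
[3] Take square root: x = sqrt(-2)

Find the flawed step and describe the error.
Step 3: Take square root: x = sqrt(-2)

Step 3 takes the square root of -2, which is negative. In the real number system, the square root of a negative number is undefined. The equation x^2 + 2 = 0 has no real solutions. Square roots of negative numbers only exist in the complex numbers.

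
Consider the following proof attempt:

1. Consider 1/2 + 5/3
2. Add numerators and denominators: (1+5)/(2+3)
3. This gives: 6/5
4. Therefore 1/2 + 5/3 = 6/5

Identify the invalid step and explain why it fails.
Step 2: Add numerators and denominators: (1+5)/(2+3)

Step 2 incorrectly adds fractions by separately adding numerators and denominators. This is wrong. The correct method requires a common denominator: 1/2 + 5/3 = (1×3 + 5×2)/(2×3) = 13/6 = 13/6. The method used gives 6/5, which is different.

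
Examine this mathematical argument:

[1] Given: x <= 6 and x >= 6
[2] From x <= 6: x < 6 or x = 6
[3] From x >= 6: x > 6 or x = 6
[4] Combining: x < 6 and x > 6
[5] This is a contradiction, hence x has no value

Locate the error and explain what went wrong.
Step 4: Combining: x < 6 and x > 6

Step 4 incorrectly combines the conditions. From x <= 6 and x >= 6, the intersection is x = 6. The error treats the 'or' cases as 'and' requirements. The correct conclusion is that x = 6 is the unique solution, not that no solution exists.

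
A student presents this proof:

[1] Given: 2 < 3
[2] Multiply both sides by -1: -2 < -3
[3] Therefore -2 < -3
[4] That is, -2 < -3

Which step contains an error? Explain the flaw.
Step 2: Multiply both sides by -1: -2 < -3

Step 2 multiplies both sides by -1 but fails to reverse the inequality sign. When multiplying (or dividing) an inequality by a negative number, the direction must be reversed. Since 2 < 3, we should get -2 > -3, i.e., -2 > -3.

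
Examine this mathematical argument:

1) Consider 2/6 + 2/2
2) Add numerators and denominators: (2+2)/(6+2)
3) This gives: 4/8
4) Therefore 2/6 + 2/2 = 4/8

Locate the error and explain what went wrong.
Step 2: Add numerators and denominators: (2+2)/(6+2)

Step 2 incorrectly adds fractions by separately adding numerators and denominators. This is wrong. The correct method requires a common denominator: 2/6 + 2/2 = (2×2 + 2×6)/(6×2) = 16/12 = 4/3. The method used gives 4/8, which is different.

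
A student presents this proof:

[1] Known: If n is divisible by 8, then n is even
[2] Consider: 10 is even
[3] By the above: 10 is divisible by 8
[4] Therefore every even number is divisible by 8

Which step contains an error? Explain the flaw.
Step 3: By the above: 10 is divisible by 8

Step 3 commits the fallacy of affirming the consequent. The known fact 'divisible by 8 → even' does NOT imply 'even → divisible by 8'. That would be the converse, which is false. For example, 10 is even but 10 ÷ 8 = 1.25, which is not an integer.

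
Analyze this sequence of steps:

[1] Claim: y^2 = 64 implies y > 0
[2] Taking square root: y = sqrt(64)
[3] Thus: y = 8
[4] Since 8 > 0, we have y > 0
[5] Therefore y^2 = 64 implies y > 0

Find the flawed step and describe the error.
Step 2: Taking square root: y = sqrt(64)

Step 2 takes the square root and assumes the positive root only. The equation y^2 = 64 actually has two solutions: y = 8 and y = -8. The proof silently assumes y > 0 without justification, then uses this assumption to conclude y > 0, which is circular. The counterexample y = -8 shows the claim is false.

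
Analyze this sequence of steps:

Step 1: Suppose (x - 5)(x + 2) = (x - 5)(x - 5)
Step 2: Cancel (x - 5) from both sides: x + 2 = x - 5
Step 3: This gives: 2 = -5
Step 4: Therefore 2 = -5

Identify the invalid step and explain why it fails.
Step 2: Cancel (x - 5) from both sides: x + 2 = x - 5

Step 2 cancels (x - 5) from both sides. This is only valid if (x - 5) ≠ 0, i.e., x ≠ 5. When x = 5, both sides equal zero regardless of the other factors. The correct approach requires considering x = 5 as a separate case.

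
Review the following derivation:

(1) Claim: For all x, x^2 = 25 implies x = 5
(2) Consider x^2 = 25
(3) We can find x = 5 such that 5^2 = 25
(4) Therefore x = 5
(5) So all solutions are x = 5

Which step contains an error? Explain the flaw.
Step 4: Therefore x = 5

Step 4 incorrectly concludes that x = 5 is the only solution. The proof shows that x = 5 is A solution (existence), but does not show it is the ONLY solution (uniqueness). In fact, x = -5 is also a solution since (-5)^2 = 25. Finding one solution doesn't prove there are no others.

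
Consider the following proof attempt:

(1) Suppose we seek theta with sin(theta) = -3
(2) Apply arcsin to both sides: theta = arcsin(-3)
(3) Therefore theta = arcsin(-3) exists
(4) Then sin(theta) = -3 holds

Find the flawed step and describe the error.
Step 2: Apply arcsin to both sides: theta = arcsin(-3)

Step 2 applies arcsin to -3. However, arcsin(x) is only defined for x in [-1, 1] because sin(theta) can only produce values in that range. Since |-3| > 1, arcsin(-3) is undefined. There is no angle whose sine equals -3.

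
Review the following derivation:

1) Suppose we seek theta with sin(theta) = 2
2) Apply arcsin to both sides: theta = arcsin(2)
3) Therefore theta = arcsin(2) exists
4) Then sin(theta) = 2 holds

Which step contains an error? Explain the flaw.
Step 2: Apply arcsin to both sides: theta = arcsin(2)

Step 2 applies arcsin to 2. However, arcsin(x) is only defined for x in [-1, 1] because sin(theta) can only produce values in that range. Since |2| > 1, arcsin(2) is undefined. There is no angle whose sine equals 2.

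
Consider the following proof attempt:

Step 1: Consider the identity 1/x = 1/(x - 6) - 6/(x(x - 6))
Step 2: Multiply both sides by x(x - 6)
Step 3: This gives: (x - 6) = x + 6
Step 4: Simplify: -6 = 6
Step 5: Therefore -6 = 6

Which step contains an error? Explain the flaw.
Step 3: This gives: (x - 6) = x + 6

Step 3 makes a sign error when clearing denominators. Multiplying -6/(x(x - 6)) by x(x - 6) gives -6, not +6. The correct result is (x - 6) = x - 6, which is trivially true, not (x - 6) = x + 6. (Step 1 is a valid identity: 1/(x - 6) - 6/(x(x - 6)) = (x - 6)/(x(x - 6)) = 1/x.)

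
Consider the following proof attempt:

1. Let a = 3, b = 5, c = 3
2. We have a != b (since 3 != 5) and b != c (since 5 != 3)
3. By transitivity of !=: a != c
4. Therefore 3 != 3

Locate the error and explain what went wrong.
Step 3: By transitivity of !=: a != c

Step 3 incorrectly applies transitivity to the '!=' relation. Transitivity states: if a R b and b R c, then a R c. However, '!=' is not transitive. Counterexample: 3 != 5 and 5 != 3, but 3 = 3 (both equal 3). Transitivity holds for relations like <, <=, =, but not for !=.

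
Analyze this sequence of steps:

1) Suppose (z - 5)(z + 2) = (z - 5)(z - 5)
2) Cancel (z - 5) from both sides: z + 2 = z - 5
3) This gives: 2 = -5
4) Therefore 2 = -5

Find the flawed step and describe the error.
Step 2: Cancel (z - 5) from both sides: z + 2 = z - 5

Step 2 cancels (z - 5) from both sides. This is only valid if (z - 5) ≠ 0, i.e., z ≠ 5. When z = 5, both sides equal zero regardless of the other factors. The correct approach requires considering z = 5 as a separate case.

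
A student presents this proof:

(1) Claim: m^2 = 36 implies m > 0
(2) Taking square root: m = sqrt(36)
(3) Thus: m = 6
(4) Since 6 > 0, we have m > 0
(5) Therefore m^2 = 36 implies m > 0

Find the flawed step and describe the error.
Step 2: Taking square root: m = sqrt(36)

Step 2 takes the square root and assumes the positive root only. The equation m^2 = 36 actually has two solutions: m = 6 and m = -6. The proof silently assumes m > 0 without justification, then uses this assumption to conclude m > 0, which is circular. The counterexample m = -6 shows the claim is false.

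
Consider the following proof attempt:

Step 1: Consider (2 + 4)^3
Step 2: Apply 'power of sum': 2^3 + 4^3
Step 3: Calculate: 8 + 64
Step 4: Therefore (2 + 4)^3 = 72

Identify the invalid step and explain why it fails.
Step 2: Apply 'power of sum': 2^3 + 4^3

Step 2 incorrectly applies a non-existent rule '(a+b)^n = a^n + b^n'. This is false in general. The correct expansion uses the binomial theorem. The actual value is (2 + 4)^3 = 6^3 = 216, not 72.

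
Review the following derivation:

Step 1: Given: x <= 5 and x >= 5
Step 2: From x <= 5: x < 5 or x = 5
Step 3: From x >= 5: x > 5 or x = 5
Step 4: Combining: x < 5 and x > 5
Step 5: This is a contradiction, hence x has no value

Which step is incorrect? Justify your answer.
Step 4: Combining: x < 5 and x > 5

Step 4 incorrectly combines the conditions. From x <= 5 and x >= 5, the intersection is x = 5. The error treats the 'or' cases as 'and' requirements. The correct conclusion is that x = 5 is the unique solution, not that no solution exists.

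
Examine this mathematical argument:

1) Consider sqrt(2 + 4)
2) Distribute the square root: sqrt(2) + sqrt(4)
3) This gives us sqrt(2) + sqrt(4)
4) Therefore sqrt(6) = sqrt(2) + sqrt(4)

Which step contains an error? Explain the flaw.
Step 2: Distribute the square root: sqrt(2) + sqrt(4)

Step 2 incorrectly 'distributes' the square root over addition. The square root function does not distribute: sqrt(a + b) ≠ sqrt(a) + sqrt(b). In fact, sqrt(2 + 4) = sqrt(6) ≈ 2.4495, while sqrt(2) + sqrt(4) ≈ 3.4142.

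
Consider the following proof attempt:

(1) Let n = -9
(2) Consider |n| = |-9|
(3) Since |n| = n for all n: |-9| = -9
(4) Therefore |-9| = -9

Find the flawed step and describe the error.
Step 3: Since |n| = n for all n: |-9| = -9

Step 3 incorrectly states that |n| = n for all n. The correct definition is |n| = n when n >= 0, and |n| = -n when n < 0. Since -9 < 0, we have |-9| = -(-9) = 9, not -9.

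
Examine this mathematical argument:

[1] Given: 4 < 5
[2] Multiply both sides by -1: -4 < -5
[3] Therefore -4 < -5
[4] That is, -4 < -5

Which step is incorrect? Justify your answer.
Step 2: Multiply both sides by -1: -4 < -5

Step 2 multiplies both sides by -1 but fails to reverse the inequality sign. When multiplying (or dividing) an inequality by a negative number, the direction must be reversed. Since 4 < 5, we should get -4 > -5, i.e., -4 > -5.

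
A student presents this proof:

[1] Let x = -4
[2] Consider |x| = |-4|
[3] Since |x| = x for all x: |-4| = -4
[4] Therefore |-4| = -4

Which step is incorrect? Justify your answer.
Step 3: Since |x| = x for all x: |-4| = -4

Step 3 incorrectly states that |x| = x for all x. The correct definition is |x| = x when x >= 0, and |x| = -x when x < 0. Since -4 < 0, we have |-4| = -(-4) = 4, not -4.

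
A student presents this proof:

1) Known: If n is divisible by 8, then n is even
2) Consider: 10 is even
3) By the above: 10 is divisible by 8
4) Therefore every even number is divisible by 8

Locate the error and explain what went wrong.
Step 3: By the above: 10 is divisible by 8

Step 3 commits the fallacy of affirming the consequent. The known fact 'divisible by 8 → even' does NOT imply 'even → divisible by 8'. That would be the converse, which is false. For example, 10 is even but 10 ÷ 8 = 1.25, which is not an integer.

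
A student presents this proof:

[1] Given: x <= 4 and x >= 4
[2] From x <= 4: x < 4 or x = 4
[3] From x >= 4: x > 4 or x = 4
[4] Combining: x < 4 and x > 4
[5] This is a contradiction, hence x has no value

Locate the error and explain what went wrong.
Step 4: Combining: x < 4 and x > 4

Step 4 incorrectly combines the conditions. From x <= 4 and x >= 4, the intersection is x = 4. The error treats the 'or' cases as 'and' requirements. The correct conclusion is that x = 4 is the unique solution, not that no solution exists.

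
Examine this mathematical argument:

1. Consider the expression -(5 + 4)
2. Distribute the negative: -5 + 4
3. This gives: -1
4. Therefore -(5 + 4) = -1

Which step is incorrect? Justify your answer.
Step 2: Distribute the negative: -5 + 4

Step 2 incorrectly distributes the negative sign. The correct distribution is -(5 + 4) = -5 - 4 = -9. The negative must be applied to both terms, not just the first. The error treats -(5 + 4) as -5 + 4, which equals -1 instead of -9.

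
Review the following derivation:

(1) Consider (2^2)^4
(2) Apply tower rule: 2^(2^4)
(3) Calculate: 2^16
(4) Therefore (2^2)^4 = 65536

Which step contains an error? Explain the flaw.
Step 2: Apply tower rule: 2^(2^4)

Step 2 incorrectly states that (a^b)^c = a^(b^c). The correct rule is (a^b)^c = a^(b×c). The actual value is (2^2)^4 = 2^8 = 256, not 2^16 = 65536.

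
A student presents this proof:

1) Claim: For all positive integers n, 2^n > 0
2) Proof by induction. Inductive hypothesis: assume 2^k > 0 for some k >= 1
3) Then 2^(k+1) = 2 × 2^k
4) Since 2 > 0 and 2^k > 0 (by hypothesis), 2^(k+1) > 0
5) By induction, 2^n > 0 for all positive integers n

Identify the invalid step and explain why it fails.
Step 5: By induction, 2^n > 0 for all positive integers n

Step 5 concludes the proof by induction, but no base case was ever established. A valid induction proof requires: (1) a base case proving 2^1 > 0, and (2) an inductive step showing IF 2^k > 0 THEN 2^(k+1) > 0. Steps 2-4 correctly establish the inductive step, but without the base case the conclusion in step 5 does not follow.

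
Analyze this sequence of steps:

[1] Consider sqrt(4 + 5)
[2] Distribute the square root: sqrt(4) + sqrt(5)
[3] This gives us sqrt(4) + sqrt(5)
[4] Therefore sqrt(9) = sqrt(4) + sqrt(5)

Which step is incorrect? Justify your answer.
Step 2: Distribute the square root: sqrt(4) + sqrt(5)

Step 2 incorrectly 'distributes' the square root over addition. The square root function does not distribute: sqrt(a + b) ≠ sqrt(a) + sqrt(b). In fact, sqrt(4 + 5) = sqrt(9) ≈ 3.0000, while sqrt(4) + sqrt(5) ≈ 4.2361.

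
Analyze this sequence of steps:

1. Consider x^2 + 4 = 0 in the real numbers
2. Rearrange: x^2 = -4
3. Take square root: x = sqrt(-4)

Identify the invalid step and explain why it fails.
Step 3: Take square root: x = sqrt(-4)

Step 3 takes the square root of -4, which is negative. In the real number system, the square root of a negative number is undefined. The equation x^2 + 4 = 0 has no real solutions. Square roots of negative numbers only exist in the complex numbers.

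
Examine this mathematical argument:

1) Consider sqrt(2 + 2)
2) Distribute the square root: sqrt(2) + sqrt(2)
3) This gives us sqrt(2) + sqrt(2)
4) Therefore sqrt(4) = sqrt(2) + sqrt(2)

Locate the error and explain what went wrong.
Step 2: Distribute the square root: sqrt(2) + sqrt(2)

Step 2 incorrectly 'distributes' the square root over addition. The square root function does not distribute: sqrt(a + b) ≠ sqrt(a) + sqrt(b). In fact, sqrt(2 + 2) = sqrt(4) ≈ 2.0000, while sqrt(2) + sqrt(2) ≈ 2.8284.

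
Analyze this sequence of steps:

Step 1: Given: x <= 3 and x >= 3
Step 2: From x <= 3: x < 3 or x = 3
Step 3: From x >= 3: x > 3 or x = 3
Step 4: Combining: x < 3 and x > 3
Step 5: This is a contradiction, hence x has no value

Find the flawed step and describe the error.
Step 4: Combining: x < 3 and x > 3

Step 4 incorrectly combines the conditions. From x <= 3 and x >= 3, the intersection is x = 3. The error treats the 'or' cases as 'and' requirements. The correct conclusion is that x = 3 is the unique solution, not that no solution exists.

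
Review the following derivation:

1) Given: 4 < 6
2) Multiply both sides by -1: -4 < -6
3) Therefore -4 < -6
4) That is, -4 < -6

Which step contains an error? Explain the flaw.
Step 2: Multiply both sides by -1: -4 < -6

Step 2 multiplies both sides by -1 but fails to reverse the inequality sign. When multiplying (or dividing) an inequality by a negative number, the direction must be reversed. Since 4 < 6, we should get -4 > -6, i.e., -4 > -6.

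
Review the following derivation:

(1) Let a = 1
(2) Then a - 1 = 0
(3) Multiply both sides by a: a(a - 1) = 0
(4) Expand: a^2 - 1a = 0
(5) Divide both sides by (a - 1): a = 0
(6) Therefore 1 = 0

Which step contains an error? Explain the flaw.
Step 5: Divide both sides by (a - 1): a = 0

Step 5 divides both sides by (a - 1). However, since a = 1, we have (a - 1) = 0. Division by zero is undefined, making this step invalid.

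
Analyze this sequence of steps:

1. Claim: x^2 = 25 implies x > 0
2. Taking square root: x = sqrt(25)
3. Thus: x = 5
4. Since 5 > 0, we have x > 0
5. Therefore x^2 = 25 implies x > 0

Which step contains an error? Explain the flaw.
Step 2: Taking square root: x = sqrt(25)

Step 2 takes the square root and assumes the positive root only. The equation x^2 = 25 actually has two solutions: x = 5 and x = -5. The proof silently assumes x > 0 without justification, then uses this assumption to conclude x > 0, which is circular. The counterexample x = -5 shows the claim is false.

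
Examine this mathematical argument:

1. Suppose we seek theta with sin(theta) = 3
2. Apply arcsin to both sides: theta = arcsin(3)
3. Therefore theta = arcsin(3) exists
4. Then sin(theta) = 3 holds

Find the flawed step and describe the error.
Step 2: Apply arcsin to both sides: theta = arcsin(3)

Step 2 applies arcsin to 3. However, arcsin(x) is only defined for x in [-1, 1] because sin(theta) can only produce values in that range. Since |3| > 1, arcsin(3) is undefined. There is no angle whose sine equals 3.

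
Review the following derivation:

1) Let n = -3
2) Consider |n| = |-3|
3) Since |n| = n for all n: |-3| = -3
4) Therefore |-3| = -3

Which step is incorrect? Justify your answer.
Step 3: Since |n| = n for all n: |-3| = -3

Step 3 incorrectly states that |n| = n for all n. The correct definition is |n| = n when n >= 0, and |n| = -n when n < 0. Since -3 < 0, we have |-3| = -(-3) = 3, not -3.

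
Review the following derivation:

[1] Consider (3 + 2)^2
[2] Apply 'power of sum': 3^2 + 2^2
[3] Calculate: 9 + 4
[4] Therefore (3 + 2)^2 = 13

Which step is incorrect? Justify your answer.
Step 2: Apply 'power of sum': 3^2 + 2^2

Step 2 incorrectly applies a non-existent rule '(a+b)^n = a^n + b^n'. This is false in general. The correct expansion uses the binomial theorem. The actual value is (3 + 2)^2 = 5^2 = 25, not 13.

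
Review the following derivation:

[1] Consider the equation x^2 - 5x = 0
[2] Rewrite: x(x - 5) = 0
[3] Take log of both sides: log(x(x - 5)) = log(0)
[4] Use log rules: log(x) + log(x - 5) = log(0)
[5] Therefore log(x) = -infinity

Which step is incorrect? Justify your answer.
Step 3: Take log of both sides: log(x(x - 5)) = log(0)

Step 3 takes the logarithm of both sides, resulting in log(0) on the right side. The logarithm is only defined for positive numbers; log(0) is undefined (approaches negative infinity). This operation is invalid.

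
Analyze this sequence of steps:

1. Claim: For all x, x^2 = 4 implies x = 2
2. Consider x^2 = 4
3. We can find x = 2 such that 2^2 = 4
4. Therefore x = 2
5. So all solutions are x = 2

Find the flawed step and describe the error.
Step 4: Therefore x = 2

Step 4 incorrectly concludes that x = 2 is the only solution. The proof shows that x = 2 is A solution (existence), but does not show it is the ONLY solution (uniqueness). In fact, x = -2 is also a solution since (-2)^2 = 4. Finding one solution doesn't prove there are no others.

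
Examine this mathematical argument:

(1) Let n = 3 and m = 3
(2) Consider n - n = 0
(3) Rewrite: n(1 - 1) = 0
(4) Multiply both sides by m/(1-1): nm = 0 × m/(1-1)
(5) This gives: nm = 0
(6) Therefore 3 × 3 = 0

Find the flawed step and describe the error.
Step 4: Multiply both sides by m/(1-1): nm = 0 × m/(1-1)

Step 4 multiplies both sides by m/(1-1). However, 1-1 = 0, so this is multiplication by m/0, which is undefined. We cannot multiply by an undefined expression.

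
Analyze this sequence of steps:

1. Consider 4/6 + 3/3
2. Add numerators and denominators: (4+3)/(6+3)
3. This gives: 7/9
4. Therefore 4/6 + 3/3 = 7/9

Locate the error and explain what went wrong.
Step 2: Add numerators and denominators: (4+3)/(6+3)

Step 2 incorrectly adds fractions by separately adding numerators and denominators. This is wrong. The correct method requires a common denominator: 4/6 + 3/3 = (4×3 + 3×6)/(6×3) = 30/18 = 5/3. The method used gives 7/9, which is different.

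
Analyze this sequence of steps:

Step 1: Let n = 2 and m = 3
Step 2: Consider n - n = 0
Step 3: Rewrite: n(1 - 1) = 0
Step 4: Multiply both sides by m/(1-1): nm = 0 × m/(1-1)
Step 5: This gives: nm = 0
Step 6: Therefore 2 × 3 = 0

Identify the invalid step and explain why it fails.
Step 4: Multiply both sides by m/(1-1): nm = 0 × m/(1-1)

Step 4 multiplies both sides by m/(1-1). However, 1-1 = 0, so this is multiplication by m/0, which is undefined. We cannot multiply by an undefined expression.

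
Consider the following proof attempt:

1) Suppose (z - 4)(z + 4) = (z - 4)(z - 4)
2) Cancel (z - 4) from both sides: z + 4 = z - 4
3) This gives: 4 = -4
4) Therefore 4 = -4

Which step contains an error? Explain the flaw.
Step 2: Cancel (z - 4) from both sides: z + 4 = z - 4

Step 2 cancels (z - 4) from both sides. This is only valid if (z - 4) ≠ 0, i.e., z ≠ 4. When z = 4, both sides equal zero regardless of the other factors. The correct approach requires considering z = 4 as a separate case.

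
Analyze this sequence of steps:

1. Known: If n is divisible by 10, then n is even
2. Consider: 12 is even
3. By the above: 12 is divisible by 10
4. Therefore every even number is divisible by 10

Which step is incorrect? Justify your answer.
Step 3: By the above: 12 is divisible by 10

Step 3 commits the fallacy of affirming the consequent. The known fact 'divisible by 10 → even' does NOT imply 'even → divisible by 10'. That would be the converse, which is false. For example, 12 is even but 12 ÷ 10 = 1.20, which is not an integer.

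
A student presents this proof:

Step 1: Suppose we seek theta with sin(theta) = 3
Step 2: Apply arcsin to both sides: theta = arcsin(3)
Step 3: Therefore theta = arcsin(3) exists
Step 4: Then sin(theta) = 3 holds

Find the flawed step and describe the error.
Step 2: Apply arcsin to both sides: theta = arcsin(3)

Step 2 applies arcsin to 3. However, arcsin(x) is only defined for x in [-1, 1] because sin(theta) can only produce values in that range. Since |3| > 1, arcsin(3) is undefined. There is no angle whose sine equals 3.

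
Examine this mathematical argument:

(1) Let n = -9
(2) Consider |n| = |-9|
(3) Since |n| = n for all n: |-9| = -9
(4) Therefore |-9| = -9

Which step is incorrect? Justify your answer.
Step 3: Since |n| = n for all n: |-9| = -9

Step 3 incorrectly states that |n| = n for all n. The correct definition is |n| = n when n >= 0, and |n| = -n when n < 0. Since -9 < 0, we have |-9| = -(-9) = 9, not -9.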